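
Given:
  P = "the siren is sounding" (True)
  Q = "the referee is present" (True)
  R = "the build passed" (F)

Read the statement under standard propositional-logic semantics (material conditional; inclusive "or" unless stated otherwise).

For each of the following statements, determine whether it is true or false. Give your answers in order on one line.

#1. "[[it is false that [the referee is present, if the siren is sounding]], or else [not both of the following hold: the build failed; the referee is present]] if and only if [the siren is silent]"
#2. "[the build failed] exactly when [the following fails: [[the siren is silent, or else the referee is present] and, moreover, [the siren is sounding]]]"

#1 T, #2 F

#1: This is (¬(P → Q) ∨ (¬R ↑ Q)) ↔ ¬P.

P → Q = T → T = T
¬(P → Q) = ¬T = F
¬R = ¬F = T
¬R ↑ Q = T ↑ T = F
¬(P → Q) ∨ (¬R ↑ Q) = F ∨ F = F
¬P = ¬T = F
(¬(P → Q) ∨ (¬R ↑ Q)) ↔ ¬P = F ↔ F = T
So #1 is true.

#2: This is ¬R ↔ ¬((¬P ∨ Q) ∧ P).

¬R = ¬F = T
¬P = ¬T = F
¬P ∨ Q = F ∨ T = T
(¬P ∨ Q) ∧ P = T ∧ T = T
¬((¬P ∨ Q) ∧ P) = ¬T = F
¬R ↔ ¬((¬P ∨ Q) ∧ P) = T ↔ F = F
So #2 is false.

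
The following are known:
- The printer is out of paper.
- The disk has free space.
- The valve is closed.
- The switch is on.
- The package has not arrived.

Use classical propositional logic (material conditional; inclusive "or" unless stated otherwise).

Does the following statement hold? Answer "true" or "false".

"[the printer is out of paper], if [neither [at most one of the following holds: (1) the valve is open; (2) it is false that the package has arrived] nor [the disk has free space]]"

Let N = "the valve is open" (F), R = "the package has arrived" (F), M = "the disk is full" (F), U = "the printer has paper" (F).
Formalization: ((N ↑ ¬R) ↓ ¬M) → ¬U

¬R = ¬F = T
N ↑ ¬R = F ↑ T = T
¬M = ¬F = T
(N ↑ ¬R) ↓ ¬M = T ↓ T = F
¬U = ¬F = T
((N ↑ ¬R) ↓ ¬M) → ¬U = F → T = T

True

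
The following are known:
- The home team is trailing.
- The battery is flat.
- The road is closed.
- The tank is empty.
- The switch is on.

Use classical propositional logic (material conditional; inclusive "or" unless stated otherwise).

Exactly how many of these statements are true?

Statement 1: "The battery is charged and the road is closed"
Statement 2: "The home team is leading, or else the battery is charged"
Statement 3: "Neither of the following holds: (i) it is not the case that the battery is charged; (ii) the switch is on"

Let L = "the battery is charged" (F), M = "the road is closed" (T), K = "the home team is leading" (F), S = "the switch is on" (T).

Statement 1: Parsed as L ∧ M

L ∧ M = F ∧ T = F
Thus Statement 1 is false.

Statement 2: Parsed as K ∨ L

K ∨ L = F ∨ F = F
So Statement 2 is false.

Statement 3: Parsed as ¬L ↓ S

¬L = ¬F = T
¬L ↓ S = T ↓ T = F
Thus Statement 3 is false.

Count: 0.

0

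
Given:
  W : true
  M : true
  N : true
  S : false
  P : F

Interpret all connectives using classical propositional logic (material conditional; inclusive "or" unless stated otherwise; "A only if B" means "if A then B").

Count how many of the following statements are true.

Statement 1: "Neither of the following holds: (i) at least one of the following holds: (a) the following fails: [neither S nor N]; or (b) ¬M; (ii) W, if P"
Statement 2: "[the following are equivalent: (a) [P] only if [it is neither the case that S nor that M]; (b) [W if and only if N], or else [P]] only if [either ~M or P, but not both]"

Statement 1: Parsed as (~(S nor N) | ~M) nor (P -> W)

S nor N = F nor T = F
~(S nor N) = ~F = T
~M = ~T = F
~(S nor N) | ~M = T | F = T
P -> W = F -> T = T
(~(S nor N) | ~M) nor (P -> W) = T nor T = F
Thus Statement 1 is false.

Statement 2: Formalization: ((P -> (S nor M)) <-> ((W <-> N) | P)) -> (~M xor P)

S nor M = F nor T = F
P -> (S nor M) = F -> F = T
W <-> N = T <-> T = T
(W <-> N) | P = T | F = T
(P -> (S nor M)) <-> ((W <-> N) | P) = T <-> T = T
~M = ~T = F
~M xor P = F xor F = F
((P -> (S nor M)) <-> ((W <-> N) | P)) -> (~M xor P) = T -> F = F
So Statement 2 is false.

True statements: 0 (none).

0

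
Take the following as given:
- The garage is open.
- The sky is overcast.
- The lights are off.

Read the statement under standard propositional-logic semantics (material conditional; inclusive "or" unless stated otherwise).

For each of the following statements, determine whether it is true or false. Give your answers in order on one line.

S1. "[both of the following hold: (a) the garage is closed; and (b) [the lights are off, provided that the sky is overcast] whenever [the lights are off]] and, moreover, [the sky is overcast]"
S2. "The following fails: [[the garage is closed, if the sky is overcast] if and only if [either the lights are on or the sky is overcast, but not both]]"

S1 false, S2 true

Let P = "the garage is closed" (F), R = "the lights are on" (F), Q = "the sky is overcast" (T).

S1: In symbols: (P ∧ (¬R → (Q → ¬R))) ∧ Q

¬R = ¬F = T
¬R = ¬F = T
Q → ¬R = T → T = T
¬R → (Q → ¬R) = T → T = T
P ∧ (¬R → (Q → ¬R)) = F ∧ T = F
(P ∧ (¬R → (Q → ¬R))) ∧ Q = F ∧ T = F
So S1 is false.

S2: This is ¬((Q → P) ↔ (R ⊕ Q)).

Q → P = T → F = F
R ⊕ Q = F ⊕ T = T
(Q → P) ↔ (R ⊕ Q) = F ↔ T = F
¬((Q → P) ↔ (R ⊕ Q)) = ¬F = T
Hence S2 is true.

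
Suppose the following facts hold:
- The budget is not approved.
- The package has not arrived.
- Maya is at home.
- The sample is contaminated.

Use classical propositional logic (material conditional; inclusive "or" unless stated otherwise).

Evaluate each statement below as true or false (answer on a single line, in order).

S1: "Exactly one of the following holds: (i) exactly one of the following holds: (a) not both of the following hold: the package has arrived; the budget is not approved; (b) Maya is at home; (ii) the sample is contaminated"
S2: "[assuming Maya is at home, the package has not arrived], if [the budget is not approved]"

Let Q = "the package has arrived" (F), P = "the budget is approved" (F), R = "Maya is at home" (T), S = "the sample is contaminated" (T).

S1: Parsed as ((Q ↑ ¬P) ⊕ R) ⊕ S

¬P = ¬F = T
Q ↑ ¬P = F ↑ T = T
(Q ↑ ¬P) ⊕ R = T ⊕ T = F
((Q ↑ ¬P) ⊕ R) ⊕ S = F ⊕ T = T
So S1 is true.

S2: Parsed as ¬P → (R → ¬Q)

¬P = ¬F = T
¬Q = ¬F = T
R → ¬Q = T → T = T
¬P → (R → ¬Q) = T → T = T
So S2 is true.

S1 T; S2 T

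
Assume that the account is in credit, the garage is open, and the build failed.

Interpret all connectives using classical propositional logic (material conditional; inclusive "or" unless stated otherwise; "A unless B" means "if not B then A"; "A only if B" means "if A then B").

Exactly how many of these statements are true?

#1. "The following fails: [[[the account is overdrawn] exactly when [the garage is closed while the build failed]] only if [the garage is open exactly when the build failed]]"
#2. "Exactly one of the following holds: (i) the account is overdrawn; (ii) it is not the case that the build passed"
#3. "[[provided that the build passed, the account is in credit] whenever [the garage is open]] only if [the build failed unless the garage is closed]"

2

Let W = "the account is overdrawn" (F), U = "the garage is closed" (F), P = "the build passed" (F).

#1: Parsed as ~((W <-> (U & ~P)) -> (~U <-> ~P))

~P = ~F = T
U & ~P = F & T = F
W <-> (U & ~P) = F <-> F = T
~U = ~F = T
~P = ~F = T
~U <-> ~P = T <-> T = T
(W <-> (U & ~P)) -> (~U <-> ~P) = T -> T = T
~((W <-> (U & ~P)) -> (~U <-> ~P)) = ~T = F
Hence #1 is false.

#2: Formalization: W xor ~P

~P = ~F = T
W xor ~P = F xor T = T
Hence #2 is true.

#3: This is (~U -> (P -> ~W)) -> (~P | U).

~U = ~F = T
~W = ~F = T
P -> ~W = F -> T = T
~U -> (P -> ~W) = T -> T = T
~P = ~F = T
~P | U = T | F = T
(~U -> (P -> ~W)) -> (~P | U) = T -> T = T
Thus #3 is true.

2 of the 3 statements are true (#2, #3).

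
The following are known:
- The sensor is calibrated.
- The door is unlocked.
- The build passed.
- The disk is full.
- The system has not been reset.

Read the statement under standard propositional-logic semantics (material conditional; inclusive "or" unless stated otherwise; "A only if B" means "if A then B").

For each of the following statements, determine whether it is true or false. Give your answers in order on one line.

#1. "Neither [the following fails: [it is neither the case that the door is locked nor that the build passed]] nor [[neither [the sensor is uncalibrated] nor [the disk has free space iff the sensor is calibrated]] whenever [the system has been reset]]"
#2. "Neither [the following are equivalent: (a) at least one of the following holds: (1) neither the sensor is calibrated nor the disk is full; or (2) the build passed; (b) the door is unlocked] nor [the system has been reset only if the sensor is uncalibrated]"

Let N = "the door is locked" (False), D = "the build passed" (True), R = "the system has been reset" (False), S = "the sensor is calibrated" (True), Q = "the disk is full" (True).

#1: Formalization: not (N nor D) nor (R -> (not S nor (not Q iff S)))

N nor D = False nor True = False
not (N nor D) = not False = True
not S = not True = False
not Q = not True = False
not Q iff S = False iff True = False
not S nor (not Q iff S) = False nor False = True
R -> (not S nor (not Q iff S)) = False -> True = True
not (N nor D) nor (R -> (not S nor (not Q iff S))) = True nor True = False
Hence #1 is false.

#2: This is (((S nor Q) or D) iff not N) nor (R -> not S).

S nor Q = True nor True = False
(S nor Q) or D = False or True = True
not N = not False = True
((S nor Q) or D) iff not N = True iff True = True
not S = not True = False
R -> not S = False -> False = True
(((S nor Q) or D) iff not N) nor (R -> not S) = True nor True = False
Thus #2 is false.

#1 false, #2 false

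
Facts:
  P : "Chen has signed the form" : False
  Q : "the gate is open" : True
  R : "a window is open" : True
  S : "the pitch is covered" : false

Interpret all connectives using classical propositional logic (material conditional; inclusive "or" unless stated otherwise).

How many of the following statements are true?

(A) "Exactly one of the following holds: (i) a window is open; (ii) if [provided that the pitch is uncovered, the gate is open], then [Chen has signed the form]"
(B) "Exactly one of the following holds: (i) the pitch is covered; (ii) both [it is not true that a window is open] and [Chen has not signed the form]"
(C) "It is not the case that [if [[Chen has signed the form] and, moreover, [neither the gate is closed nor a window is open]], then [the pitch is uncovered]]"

(A): This is R xor ((not S -> Q) -> P).

not S = not False = True
not S -> Q = True -> True = True
(not S -> Q) -> P = True -> False = False
R xor ((not S -> Q) -> P) = True xor False = True
Hence (A) is true.

(B): Parsed as S xor (not R and not P)

not R = not True = False
not P = not False = True
not R and not P = False and True = False
S xor (not R and not P) = False xor False = False
Thus (B) is false.

(C): Parsed as not ((P and (not Q nor R)) -> not S)

not Q = not True = False
not Q nor R = False nor True = False
P and (not Q nor R) = False and False = False
not S = not False = True
(P and (not Q nor R)) -> not S = False -> True = True
not ((P and (not Q nor R)) -> not S) = not True = False
Thus (C) is false.

Count: 1.

1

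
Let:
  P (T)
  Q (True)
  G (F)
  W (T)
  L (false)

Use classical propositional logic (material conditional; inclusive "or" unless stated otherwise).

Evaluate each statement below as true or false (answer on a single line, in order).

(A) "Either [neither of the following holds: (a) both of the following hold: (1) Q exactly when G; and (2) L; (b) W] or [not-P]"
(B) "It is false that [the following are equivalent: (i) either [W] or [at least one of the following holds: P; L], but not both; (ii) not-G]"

(A): Formalization: (((Q iff G) and L) nor W) or not P

Q iff G = True iff False = False
(Q iff G) and L = False and False = False
((Q iff G) and L) nor W = False nor True = False
not P = not True = False
(((Q iff G) and L) nor W) or not P = False or False = False
Thus (A) is false.

(B): Formalization: not ((W xor (P or L)) iff not G)

P or L = True or False = True
W xor (P or L) = True xor True = False
not G = not False = True
(W xor (P or L)) iff not G = False iff True = False
not ((W xor (P or L)) iff not G) = not False = True
Thus (B) is true.

(A) False; (B) True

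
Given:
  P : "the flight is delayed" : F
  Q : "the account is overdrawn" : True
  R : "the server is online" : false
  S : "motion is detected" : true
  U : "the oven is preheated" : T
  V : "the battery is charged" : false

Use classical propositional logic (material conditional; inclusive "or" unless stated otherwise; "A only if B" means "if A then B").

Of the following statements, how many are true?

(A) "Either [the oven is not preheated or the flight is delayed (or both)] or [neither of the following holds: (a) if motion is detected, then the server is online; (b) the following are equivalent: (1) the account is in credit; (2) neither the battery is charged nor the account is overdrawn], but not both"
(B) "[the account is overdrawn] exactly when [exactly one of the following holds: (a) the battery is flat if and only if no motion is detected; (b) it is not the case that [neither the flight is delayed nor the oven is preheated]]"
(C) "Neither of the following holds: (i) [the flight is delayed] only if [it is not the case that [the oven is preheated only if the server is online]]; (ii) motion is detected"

(A): Formalization: (¬U ∨ P) ⊕ ((S → R) ↓ (¬Q ↔ (V ↓ Q)))

¬U = ¬T = F
¬U ∨ P = F ∨ F = F
S → R = T → F = F
¬Q = ¬T = F
V ↓ Q = F ↓ T = F
¬Q ↔ (V ↓ Q) = F ↔ F = T
(S → R) ↓ (¬Q ↔ (V ↓ Q)) = F ↓ T = F
(¬U ∨ P) ⊕ ((S → R) ↓ (¬Q ↔ (V ↓ Q))) = F ⊕ F = F
Hence (A) is false.

(B): Parsed as Q ↔ ((¬V ↔ ¬S) ⊕ ¬(P ↓ U))

¬V = ¬F = T
¬S = ¬T = F
¬V ↔ ¬S = T ↔ F = F
P ↓ U = F ↓ T = F
¬(P ↓ U) = ¬F = T
(¬V ↔ ¬S) ⊕ ¬(P ↓ U) = F ⊕ T = T
Q ↔ ((¬V ↔ ¬S) ⊕ ¬(P ↓ U)) = T ↔ T = T
Hence (B) is true.

(C): In symbols: (P → ¬(U → R)) ↓ S

U → R = T → F = F
¬(U → R) = ¬F = T
P → ¬(U → R) = F → T = T
(P → ¬(U → R)) ↓ S = T ↓ T = F
So (C) is false.

Count: 1.

1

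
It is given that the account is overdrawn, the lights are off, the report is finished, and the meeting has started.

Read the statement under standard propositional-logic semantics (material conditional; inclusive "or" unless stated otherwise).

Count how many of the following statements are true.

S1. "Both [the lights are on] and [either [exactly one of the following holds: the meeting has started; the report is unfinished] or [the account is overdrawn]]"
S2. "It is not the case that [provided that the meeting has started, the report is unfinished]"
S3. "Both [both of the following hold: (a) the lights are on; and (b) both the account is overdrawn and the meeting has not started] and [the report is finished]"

1

Let D = "the lights are on" (F), R = "the meeting has started" (T), Q = "the report is finished" (T), H = "the account is overdrawn" (T).

S1: This is D & ((R xor ~Q) | H).

~Q = ~T = F
R xor ~Q = T xor F = T
(R xor ~Q) | H = T | T = T
D & ((R xor ~Q) | H) = F & T = F
Hence S1 is false.

S2: This is ~(R -> ~Q).

~Q = ~T = F
R -> ~Q = T -> F = F
~(R -> ~Q) = ~F = T
Hence S2 is true.

S3: Parsed as (D & (H & ~R)) & Q

~R = ~T = F
H & ~R = T & F = F
D & (H & ~R) = F & F = F
(D & (H & ~R)) & Q = F & T = F
So S3 is false.

1 of the 3 statements is true.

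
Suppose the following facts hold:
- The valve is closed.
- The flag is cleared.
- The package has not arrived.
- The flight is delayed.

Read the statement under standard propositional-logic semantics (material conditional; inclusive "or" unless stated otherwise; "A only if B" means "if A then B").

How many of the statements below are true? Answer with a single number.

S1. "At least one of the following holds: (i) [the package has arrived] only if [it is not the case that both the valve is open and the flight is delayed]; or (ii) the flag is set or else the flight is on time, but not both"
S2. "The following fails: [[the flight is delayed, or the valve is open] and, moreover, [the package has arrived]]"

2

Let R = "the package has arrived" (F), P = "the valve is open" (F), S = "the flight is delayed" (T), Q = "the flag is set" (F).

S1: Formalization: (R -> (P nand S)) | (Q xor ~S)

P nand S = F nand T = T
R -> (P nand S) = F -> T = T
~S = ~T = F
Q xor ~S = F xor F = F
(R -> (P nand S)) | (Q xor ~S) = T | F = T
So S1 is true.

S2: Parsed as ~((S | P) & R)

S | P = T | F = T
(S | P) & R = T & F = F
~((S | P) & R) = ~F = T
So S2 is true.

2 of the 2 statements are true (S1, S2).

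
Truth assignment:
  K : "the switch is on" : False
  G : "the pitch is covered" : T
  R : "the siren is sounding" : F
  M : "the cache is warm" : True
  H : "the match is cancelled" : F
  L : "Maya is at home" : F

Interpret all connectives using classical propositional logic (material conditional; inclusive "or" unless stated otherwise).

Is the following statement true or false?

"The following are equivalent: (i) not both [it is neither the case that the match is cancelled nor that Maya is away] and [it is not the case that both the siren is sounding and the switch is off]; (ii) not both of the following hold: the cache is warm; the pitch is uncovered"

Formalization: ((H nor ~L) nand (R nand ~K)) <-> (M nand ~G)

~L = ~F = T
H nor ~L = F nor T = F
~K = ~F = T
R nand ~K = F nand T = T
(H nor ~L) nand (R nand ~K) = F nand T = T
~G = ~T = F
M nand ~G = T nand F = T
((H nor ~L) nand (R nand ~K)) <-> (M nand ~G) = T <-> T = T

The statement is true.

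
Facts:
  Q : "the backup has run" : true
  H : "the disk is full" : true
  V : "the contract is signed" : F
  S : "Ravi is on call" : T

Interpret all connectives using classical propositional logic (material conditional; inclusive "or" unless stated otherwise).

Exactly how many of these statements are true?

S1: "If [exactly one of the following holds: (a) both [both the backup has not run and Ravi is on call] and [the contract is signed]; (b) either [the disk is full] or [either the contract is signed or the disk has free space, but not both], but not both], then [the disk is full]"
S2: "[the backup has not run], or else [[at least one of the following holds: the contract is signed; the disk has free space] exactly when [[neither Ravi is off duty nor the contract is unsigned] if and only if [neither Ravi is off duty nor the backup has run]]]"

S1: This is (((not Q and S) and V) xor (H xor (V xor not H))) -> H.

not Q = not True = False
not Q and S = False and True = False
(not Q and S) and V = False and False = False
not H = not True = False
V xor not H = False xor False = False
H xor (V xor not H) = True xor False = True
((not Q and S) and V) xor (H xor (V xor not H)) = False xor True = True
(((not Q and S) and V) xor (H xor (V xor not H))) -> H = True -> True = True
Thus S1 is true.

S2: In symbols: not Q or ((V or not H) iff ((not S nor not V) iff (not S nor Q)))

not Q = not True = False
not H = not True = False
V or not H = False or False = False
not S = not True = False
not V = not False = True
not S nor not V = False nor True = False
not S = not True = False
not S nor Q = False nor True = False
(not S nor not V) iff (not S nor Q) = False iff False = True
(V or not H) iff ((not S nor not V) iff (not S nor Q)) = False iff True = False
not Q or ((V or not H) iff ((not S nor not V) iff (not S nor Q))) = False or False = False
Hence S2 is false.

True statements: 1 (S1).

1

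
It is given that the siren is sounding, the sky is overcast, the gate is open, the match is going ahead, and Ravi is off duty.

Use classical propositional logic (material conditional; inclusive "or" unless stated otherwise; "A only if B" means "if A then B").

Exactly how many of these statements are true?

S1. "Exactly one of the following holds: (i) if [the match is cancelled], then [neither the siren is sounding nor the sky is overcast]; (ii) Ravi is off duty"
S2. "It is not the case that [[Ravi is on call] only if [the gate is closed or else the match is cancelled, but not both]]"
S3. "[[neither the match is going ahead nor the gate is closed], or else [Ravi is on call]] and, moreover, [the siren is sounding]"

0

Let S = "the match is cancelled" (F), P = "the siren is sounding" (T), Q = "the sky is overcast" (T), U = "Ravi is on call" (F), R = "the gate is open" (T).

S1: In symbols: (S → (P ↓ Q)) ⊕ ¬U

P ↓ Q = T ↓ T = F
S → (P ↓ Q) = F → F = T
¬U = ¬F = T
(S → (P ↓ Q)) ⊕ ¬U = T ⊕ T = F
Hence S1 is false.

S2: Formalization: ¬(U → (¬R ⊕ S))

¬R = ¬T = F
¬R ⊕ S = F ⊕ F = F
U → (¬R ⊕ S) = F → F = T
¬(U → (¬R ⊕ S)) = ¬T = F
So S2 is false.

S3: Parsed as ((¬S ↓ ¬R) ∨ U) ∧ P

¬S = ¬F = T
¬R = ¬T = F
¬S ↓ ¬R = T ↓ F = F
(¬S ↓ ¬R) ∨ U = F ∨ F = F
((¬S ↓ ¬R) ∨ U) ∧ P = F ∧ T = F
So S3 is false.

0 of the 3 statements are true (none).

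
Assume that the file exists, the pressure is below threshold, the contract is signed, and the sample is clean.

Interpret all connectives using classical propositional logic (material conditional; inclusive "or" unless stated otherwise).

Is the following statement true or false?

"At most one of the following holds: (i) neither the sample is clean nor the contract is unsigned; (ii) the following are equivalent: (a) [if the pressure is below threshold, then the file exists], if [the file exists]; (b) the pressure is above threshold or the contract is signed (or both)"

true

Let S = "the sample is contaminated" (F), R = "the contract is signed" (T), P = "the file exists" (T), Q = "the pressure is above threshold" (F).
This is (~S nor ~R) nand ((P -> (~Q -> P)) <-> (Q | R)).

~S = ~F = T
~R = ~T = F
~S nor ~R = T nor F = F
~Q = ~F = T
~Q -> P = T -> T = T
P -> (~Q -> P) = T -> T = T
Q | R = F | T = T
(P -> (~Q -> P)) <-> (Q | R) = T <-> T = T
(~S nor ~R) nand ((P -> (~Q -> P)) <-> (Q | R)) = F nand T = T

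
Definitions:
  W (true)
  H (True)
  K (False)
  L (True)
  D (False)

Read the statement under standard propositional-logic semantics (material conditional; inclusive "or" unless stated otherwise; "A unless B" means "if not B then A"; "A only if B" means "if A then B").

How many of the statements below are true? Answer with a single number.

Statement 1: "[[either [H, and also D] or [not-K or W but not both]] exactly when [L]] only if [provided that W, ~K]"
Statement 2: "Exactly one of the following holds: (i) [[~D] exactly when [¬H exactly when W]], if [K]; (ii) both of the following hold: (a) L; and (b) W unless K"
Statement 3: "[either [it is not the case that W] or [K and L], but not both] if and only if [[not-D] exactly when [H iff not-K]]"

1

Statement 1: Formalization: (((H & D) | (~K xor W)) <-> L) -> (W -> ~K)

H & D = T & F = F
~K = ~F = T
~K xor W = T xor T = F
(H & D) | (~K xor W) = F | F = F
((H & D) | (~K xor W)) <-> L = F <-> T = F
~K = ~F = T
W -> ~K = T -> T = T
(((H & D) | (~K xor W)) <-> L) -> (W -> ~K) = F -> T = T
So Statement 1 is true.

Statement 2: Formalization: (K -> (~D <-> (~H <-> W))) xor (L & (W | K))

~D = ~F = T
~H = ~T = F
~H <-> W = F <-> T = F
~D <-> (~H <-> W) = T <-> F = F
K -> (~D <-> (~H <-> W)) = F -> F = T
W | K = T | F = T
L & (W | K) = T & T = T
(K -> (~D <-> (~H <-> W))) xor (L & (W | K)) = T xor T = F
Hence Statement 2 is false.

Statement 3: Parsed as (~W xor (K & L)) <-> (~D <-> (H <-> ~K))

~W = ~T = F
K & L = F & T = F
~W xor (K & L) = F xor F = F
~D = ~F = T
~K = ~F = T
H <-> ~K = T <-> T = T
~D <-> (H <-> ~K) = T <-> T = T
(~W xor (K & L)) <-> (~D <-> (H <-> ~K)) = F <-> T = F
So Statement 3 is false.

True statements: 1 (Statement 1).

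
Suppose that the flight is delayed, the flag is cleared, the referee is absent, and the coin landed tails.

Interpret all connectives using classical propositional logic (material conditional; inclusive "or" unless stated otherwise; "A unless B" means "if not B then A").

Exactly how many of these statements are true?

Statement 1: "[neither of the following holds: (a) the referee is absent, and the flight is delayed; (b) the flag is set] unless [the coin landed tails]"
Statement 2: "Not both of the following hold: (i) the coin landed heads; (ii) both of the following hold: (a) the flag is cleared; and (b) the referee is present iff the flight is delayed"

Let R = "the referee is present" (False), P = "the flight is delayed" (True), Q = "the flag is set" (False), S = "the coin landed heads" (False).

Statement 1: Parsed as ((not R and P) nor Q) or not S

not R = not False = True
not R and P = True and True = True
(not R and P) nor Q = True nor False = False
not S = not False = True
((not R and P) nor Q) or not S = False or True = True
So Statement 1 is true.

Statement 2: This is S nand (not Q and (R iff P)).

not Q = not False = True
R iff P = False iff True = False
not Q and (R iff P) = True and False = False
S nand (not Q and (R iff P)) = False nand False = True
Thus Statement 2 is true.

True statements: 2 (Statement 1, Statement 2).

2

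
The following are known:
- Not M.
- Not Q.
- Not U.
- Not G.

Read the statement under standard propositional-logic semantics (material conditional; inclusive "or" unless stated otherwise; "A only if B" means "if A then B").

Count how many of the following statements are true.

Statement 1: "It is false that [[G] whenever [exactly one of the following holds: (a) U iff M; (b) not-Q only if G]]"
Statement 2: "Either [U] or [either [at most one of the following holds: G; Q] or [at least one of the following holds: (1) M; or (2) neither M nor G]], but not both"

2

Statement 1: Formalization: not (((U iff M) xor (not Q -> G)) -> G)

U iff M = False iff False = True
not Q = not False = True
not Q -> G = True -> False = False
(U iff M) xor (not Q -> G) = True xor False = True
((U iff M) xor (not Q -> G)) -> G = True -> False = False
not (((U iff M) xor (not Q -> G)) -> G) = not False = True
Hence Statement 1 is true.

Statement 2: Parsed as U xor ((G nand Q) or (M or (M nor G)))

G nand Q = False nand False = True
M nor G = False nor False = True
M or (M nor G) = False or True = True
(G nand Q) or (M or (M nor G)) = True or True = True
U xor ((G nand Q) or (M or (M nor G))) = False xor True = True
Thus Statement 2 is true.

2 of the 2 statements are true.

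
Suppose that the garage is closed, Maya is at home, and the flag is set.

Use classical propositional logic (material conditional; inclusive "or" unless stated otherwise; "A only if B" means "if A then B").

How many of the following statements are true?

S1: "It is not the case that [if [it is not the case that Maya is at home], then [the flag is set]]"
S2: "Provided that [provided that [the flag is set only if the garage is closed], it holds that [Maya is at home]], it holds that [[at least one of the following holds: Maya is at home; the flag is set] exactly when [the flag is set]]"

Let Q = "Maya is at home" (T), R = "the flag is set" (T), P = "the garage is closed" (T).

S1: In symbols: ¬(¬Q → R)

¬Q = ¬T = F
¬Q → R = F → T = T
¬(¬Q → R) = ¬T = F
Thus S1 is false.

S2: Formalization: ((R → P) → Q) → ((Q ∨ R) ↔ R)

R → P = T → T = T
(R → P) → Q = T → T = T
Q ∨ R = T ∨ T = T
(Q ∨ R) ↔ R = T ↔ T = T
((R → P) → Q) → ((Q ∨ R) ↔ R) = T → T = T
Hence S2 is true.

True statements: 1 (S2).

1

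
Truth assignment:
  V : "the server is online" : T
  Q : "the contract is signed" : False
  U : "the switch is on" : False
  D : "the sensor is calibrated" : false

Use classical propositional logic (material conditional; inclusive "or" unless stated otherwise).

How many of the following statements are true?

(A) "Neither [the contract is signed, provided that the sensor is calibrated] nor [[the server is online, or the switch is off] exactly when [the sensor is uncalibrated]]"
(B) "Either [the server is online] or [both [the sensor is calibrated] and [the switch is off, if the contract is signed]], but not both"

(A): Parsed as (D -> Q) nor ((V or not U) iff not D)

D -> Q = False -> False = True
not U = not False = True
V or not U = True or True = True
not D = not False = True
(V or not U) iff not D = True iff True = True
(D -> Q) nor ((V or not U) iff not D) = True nor True = False
Hence (A) is false.

(B): This is V xor (D and (Q -> not U)).

not U = not False = True
Q -> not U = False -> True = True
D and (Q -> not U) = False and True = False
V xor (D and (Q -> not U)) = True xor False = True
Hence (B) is true.

Count: 1.

1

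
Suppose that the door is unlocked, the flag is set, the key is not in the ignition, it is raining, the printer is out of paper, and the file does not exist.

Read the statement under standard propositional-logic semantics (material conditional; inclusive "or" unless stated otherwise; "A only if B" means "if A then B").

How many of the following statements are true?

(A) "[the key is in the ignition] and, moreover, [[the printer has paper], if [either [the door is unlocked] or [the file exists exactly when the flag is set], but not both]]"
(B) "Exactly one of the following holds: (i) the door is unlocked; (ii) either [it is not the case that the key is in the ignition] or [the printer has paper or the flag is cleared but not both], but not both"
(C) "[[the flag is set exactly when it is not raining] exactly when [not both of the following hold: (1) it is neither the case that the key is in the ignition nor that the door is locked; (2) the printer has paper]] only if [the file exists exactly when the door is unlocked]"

1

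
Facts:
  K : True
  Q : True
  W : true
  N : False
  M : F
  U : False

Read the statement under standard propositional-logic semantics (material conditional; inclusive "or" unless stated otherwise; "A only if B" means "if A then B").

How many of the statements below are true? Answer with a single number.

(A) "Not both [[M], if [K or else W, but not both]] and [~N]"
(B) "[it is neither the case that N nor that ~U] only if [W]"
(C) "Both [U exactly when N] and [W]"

(A): Formalization: ((K xor W) -> M) nand not N

K xor W = True xor True = False
(K xor W) -> M = False -> False = True
not N = not False = True
((K xor W) -> M) nand not N = True nand True = False
Hence (A) is false.

(B): Formalization: (N nor not U) -> W

not U = not False = True
N nor not U = False nor True = False
(N nor not U) -> W = False -> True = True
So (B) is true.

(C): Parsed as (U iff N) and W

U iff N = False iff False = True
(U iff N) and W = True and True = True
Hence (C) is true.

2 of the 3 statements are true.

2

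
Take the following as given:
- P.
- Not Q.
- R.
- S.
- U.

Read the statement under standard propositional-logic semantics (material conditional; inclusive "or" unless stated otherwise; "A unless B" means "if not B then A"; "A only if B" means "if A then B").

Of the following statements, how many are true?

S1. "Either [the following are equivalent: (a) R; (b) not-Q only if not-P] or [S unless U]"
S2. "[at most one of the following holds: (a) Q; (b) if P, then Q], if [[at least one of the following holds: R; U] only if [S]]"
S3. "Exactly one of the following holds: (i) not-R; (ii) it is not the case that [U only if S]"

S1: In symbols: (R ↔ (¬Q → ¬P)) ∨ (S ∨ U)

¬Q = ¬F = T
¬P = ¬T = F
¬Q → ¬P = T → F = F
R ↔ (¬Q → ¬P) = T ↔ F = F
S ∨ U = T ∨ T = T
(R ↔ (¬Q → ¬P)) ∨ (S ∨ U) = F ∨ T = T
Thus S1 is true.

S2: Parsed as ((R ∨ U) → S) → (Q ↑ (P → Q))

R ∨ U = T ∨ T = T
(R ∨ U) → S = T → T = T
P → Q = T → F = F
Q ↑ (P → Q) = F ↑ F = T
((R ∨ U) → S) → (Q ↑ (P → Q)) = T → T = T
So S2 is true.

S3: This is ¬R ⊕ ¬(U → S).

¬R = ¬T = F
U → S = T → T = T
¬(U → S) = ¬T = F
¬R ⊕ ¬(U → S) = F ⊕ F = F
So S3 is false.

Count: 2.

2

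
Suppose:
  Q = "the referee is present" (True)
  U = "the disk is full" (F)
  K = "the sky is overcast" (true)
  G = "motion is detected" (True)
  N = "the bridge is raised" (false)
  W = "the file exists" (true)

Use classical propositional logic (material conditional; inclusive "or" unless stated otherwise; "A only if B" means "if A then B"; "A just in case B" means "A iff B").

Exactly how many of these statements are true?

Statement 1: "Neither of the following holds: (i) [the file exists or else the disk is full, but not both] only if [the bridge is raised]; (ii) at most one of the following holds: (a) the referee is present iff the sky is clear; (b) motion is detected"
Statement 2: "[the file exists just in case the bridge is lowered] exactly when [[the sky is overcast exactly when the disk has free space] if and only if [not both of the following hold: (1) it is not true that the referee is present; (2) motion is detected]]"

1

Statement 1: In symbols: ((W xor U) -> N) nor ((Q iff not K) nand G)

W xor U = True xor False = True
(W xor U) -> N = True -> False = False
not K = not True = False
Q iff not K = True iff False = False
(Q iff not K) nand G = False nand True = True
((W xor U) -> N) nor ((Q iff not K) nand G) = False nor True = False
Thus Statement 1 is false.

Statement 2: This is (W iff not N) iff ((K iff not U) iff (not Q nand G)).

not N = not False = True
W iff not N = True iff True = True
not U = not False = True
K iff not U = True iff True = True
not Q = not True = False
not Q nand G = False nand True = True
(K iff not U) iff (not Q nand G) = True iff True = True
(W iff not N) iff ((K iff not U) iff (not Q nand G)) = True iff True = True
Thus Statement 2 is true.

Count: 1.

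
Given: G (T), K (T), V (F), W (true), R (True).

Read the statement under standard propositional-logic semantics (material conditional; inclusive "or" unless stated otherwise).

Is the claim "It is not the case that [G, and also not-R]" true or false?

true

Values: G=True, R=True.
This is not (G and not R).

not R = not True = False
G and not R = True and False = False
not (G and not R) = not False = True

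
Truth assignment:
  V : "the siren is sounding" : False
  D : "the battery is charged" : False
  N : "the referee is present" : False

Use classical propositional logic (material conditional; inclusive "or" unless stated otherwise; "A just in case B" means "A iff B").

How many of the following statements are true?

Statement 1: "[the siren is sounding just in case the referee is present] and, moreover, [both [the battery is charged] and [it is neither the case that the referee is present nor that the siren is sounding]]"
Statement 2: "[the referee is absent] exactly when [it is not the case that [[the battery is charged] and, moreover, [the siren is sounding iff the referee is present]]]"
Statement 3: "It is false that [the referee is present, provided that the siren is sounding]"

1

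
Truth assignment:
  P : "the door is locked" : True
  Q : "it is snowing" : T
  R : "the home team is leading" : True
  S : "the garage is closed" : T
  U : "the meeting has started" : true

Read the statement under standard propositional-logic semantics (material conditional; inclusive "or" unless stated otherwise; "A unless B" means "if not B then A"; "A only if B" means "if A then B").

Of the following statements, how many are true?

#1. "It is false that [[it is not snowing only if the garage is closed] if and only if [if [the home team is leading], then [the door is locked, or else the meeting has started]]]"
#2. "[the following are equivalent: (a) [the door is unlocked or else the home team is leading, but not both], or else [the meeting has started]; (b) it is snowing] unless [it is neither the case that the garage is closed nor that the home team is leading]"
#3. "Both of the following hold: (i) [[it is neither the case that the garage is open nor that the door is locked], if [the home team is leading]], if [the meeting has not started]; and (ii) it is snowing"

2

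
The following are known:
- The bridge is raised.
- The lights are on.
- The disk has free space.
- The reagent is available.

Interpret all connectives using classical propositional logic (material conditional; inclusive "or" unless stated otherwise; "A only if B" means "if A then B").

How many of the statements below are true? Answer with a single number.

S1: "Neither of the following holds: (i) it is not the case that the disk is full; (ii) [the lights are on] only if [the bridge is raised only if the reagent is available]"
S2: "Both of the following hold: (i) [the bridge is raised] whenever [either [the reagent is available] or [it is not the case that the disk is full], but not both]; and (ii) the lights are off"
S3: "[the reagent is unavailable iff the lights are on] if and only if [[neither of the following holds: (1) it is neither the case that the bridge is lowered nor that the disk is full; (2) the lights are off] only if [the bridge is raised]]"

0

Let R = "the disk is full" (F), Q = "the lights are on" (T), P = "the bridge is raised" (T), S = "the reagent is available" (T).

S1: Formalization: ¬R ↓ (Q → (P → S))

¬R = ¬F = T
P → S = T → T = T
Q → (P → S) = T → T = T
¬R ↓ (Q → (P → S)) = T ↓ T = F
Hence S1 is false.

S2: Parsed as ((S ⊕ ¬R) → P) ∧ ¬Q

¬R = ¬F = T
S ⊕ ¬R = T ⊕ T = F
(S ⊕ ¬R) → P = F → T = T
¬Q = ¬T = F
((S ⊕ ¬R) → P) ∧ ¬Q = T ∧ F = F
Thus S2 is false.

S3: Parsed as (¬S ↔ Q) ↔ (((¬P ↓ R) ↓ ¬Q) → P)

¬S = ¬T = F
¬S ↔ Q = F ↔ T = F
¬P = ¬T = F
¬P ↓ R = F ↓ F = T
¬Q = ¬T = F
(¬P ↓ R) ↓ ¬Q = T ↓ F = F
((¬P ↓ R) ↓ ¬Q) → P = F → T = T
(¬S ↔ Q) ↔ (((¬P ↓ R) ↓ ¬Q) → P) = F ↔ T = F
Hence S3 is false.

True statements: 0 (none).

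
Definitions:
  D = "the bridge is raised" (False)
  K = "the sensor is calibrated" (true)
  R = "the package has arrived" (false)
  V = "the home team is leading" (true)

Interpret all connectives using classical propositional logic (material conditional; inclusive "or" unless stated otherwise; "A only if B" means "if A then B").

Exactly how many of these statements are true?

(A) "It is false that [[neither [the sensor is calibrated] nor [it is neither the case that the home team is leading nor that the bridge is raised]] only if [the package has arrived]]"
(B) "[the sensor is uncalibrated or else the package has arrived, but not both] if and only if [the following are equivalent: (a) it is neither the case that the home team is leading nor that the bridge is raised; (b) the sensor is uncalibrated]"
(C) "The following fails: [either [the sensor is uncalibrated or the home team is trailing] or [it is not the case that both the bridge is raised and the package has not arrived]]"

(A): Parsed as not ((K nor (V nor D)) -> R)

V nor D = True nor False = False
K nor (V nor D) = True nor False = False
(K nor (V nor D)) -> R = False -> False = True
not ((K nor (V nor D)) -> R) = not True = False
Thus (A) is false.

(B): Formalization: (not K xor R) iff ((V nor D) iff not K)

not K = not True = False
not K xor R = False xor False = False
V nor D = True nor False = False
not K = not True = False
(V nor D) iff not K = False iff False = True
(not K xor R) iff ((V nor D) iff not K) = False iff True = False
Hence (B) is false.

(C): In symbols: not ((not K or not V) or (D nand not R))

not K = not True = False
not V = not True = False
not K or not V = False or False = False
not R = not False = True
D nand not R = False nand True = True
(not K or not V) or (D nand not R) = False or True = True
not ((not K or not V) or (D nand not R)) = not True = False
So (C) is false.

0 of the 3 statements are true (none).

0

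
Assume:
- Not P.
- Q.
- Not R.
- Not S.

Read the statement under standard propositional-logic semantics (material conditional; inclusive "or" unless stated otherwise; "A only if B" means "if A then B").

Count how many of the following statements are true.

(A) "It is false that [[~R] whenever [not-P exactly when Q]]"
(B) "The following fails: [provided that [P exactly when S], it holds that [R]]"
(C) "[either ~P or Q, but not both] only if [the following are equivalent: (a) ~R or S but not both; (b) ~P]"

2

(A): Parsed as not ((not P iff Q) -> not R)

not P = not False = True
not P iff Q = True iff True = True
not R = not False = True
(not P iff Q) -> not R = True -> True = True
not ((not P iff Q) -> not R) = not True = False
So (A) is false.

(B): Formalization: not ((P iff S) -> R)

P iff S = False iff False = True
(P iff S) -> R = True -> False = False
not ((P iff S) -> R) = not False = True
Thus (B) is true.

(C): Parsed as (not P xor Q) -> ((not R xor S) iff not P)

not P = not False = True
not P xor Q = True xor True = False
not R = not False = True
not R xor S = True xor False = True
not P = not False = True
(not R xor S) iff not P = True iff True = True
(not P xor Q) -> ((not R xor S) iff not P) = False -> True = True
So (C) is true.

Count: 2.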